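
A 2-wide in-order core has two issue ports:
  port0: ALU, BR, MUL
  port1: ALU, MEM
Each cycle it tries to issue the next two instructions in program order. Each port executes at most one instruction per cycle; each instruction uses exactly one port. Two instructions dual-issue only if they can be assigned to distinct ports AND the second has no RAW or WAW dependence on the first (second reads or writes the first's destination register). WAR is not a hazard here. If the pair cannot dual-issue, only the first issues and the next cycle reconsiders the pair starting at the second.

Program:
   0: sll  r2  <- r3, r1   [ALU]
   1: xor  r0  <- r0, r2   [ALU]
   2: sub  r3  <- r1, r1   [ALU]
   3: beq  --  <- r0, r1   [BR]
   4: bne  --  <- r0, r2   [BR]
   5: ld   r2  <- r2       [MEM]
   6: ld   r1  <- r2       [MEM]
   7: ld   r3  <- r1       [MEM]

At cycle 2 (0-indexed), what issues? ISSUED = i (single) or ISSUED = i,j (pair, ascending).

t=0 i0:sll.ALU ; RAW r2
t=1 i1/i2:xor.ALU+sub.ALU ; pair
t=2 i3:beq.BR ; no-port BR/BR
t=3 i4/i5:bne.BR+ld.MEM ; pair
t=4 i6:ld.MEM ; no-port MEM/MEM
t=5 i7:ld.MEM ; tail

ISSUED = 3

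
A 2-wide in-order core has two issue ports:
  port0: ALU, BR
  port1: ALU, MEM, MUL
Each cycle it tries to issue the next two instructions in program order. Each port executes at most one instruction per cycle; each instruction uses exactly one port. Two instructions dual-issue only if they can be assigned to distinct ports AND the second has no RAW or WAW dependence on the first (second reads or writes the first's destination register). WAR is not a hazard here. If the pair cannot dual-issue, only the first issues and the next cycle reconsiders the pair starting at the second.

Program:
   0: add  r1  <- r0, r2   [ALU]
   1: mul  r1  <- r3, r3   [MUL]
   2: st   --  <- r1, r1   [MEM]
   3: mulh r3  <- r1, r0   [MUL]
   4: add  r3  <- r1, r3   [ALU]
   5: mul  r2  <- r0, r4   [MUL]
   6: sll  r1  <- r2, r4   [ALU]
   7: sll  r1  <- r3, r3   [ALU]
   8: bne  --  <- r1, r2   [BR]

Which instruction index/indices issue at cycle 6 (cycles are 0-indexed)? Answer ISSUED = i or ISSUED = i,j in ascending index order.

0. add.ALU @i0  | WAW r1
1. mul.MUL @i1  | no-port MUL/MEM
2. st.MEM @i2  | no-port MEM/MUL
3. mulh.MUL @i3  | RAW+WAW r3
4. add.ALU+mul.MUL @i4,i5  | 2-wide
5. sll.ALU @i6  | WAW r1
6. sll.ALU @i7  | RAW r1
7. bne.BR @i8  | tail

ISSUED = 7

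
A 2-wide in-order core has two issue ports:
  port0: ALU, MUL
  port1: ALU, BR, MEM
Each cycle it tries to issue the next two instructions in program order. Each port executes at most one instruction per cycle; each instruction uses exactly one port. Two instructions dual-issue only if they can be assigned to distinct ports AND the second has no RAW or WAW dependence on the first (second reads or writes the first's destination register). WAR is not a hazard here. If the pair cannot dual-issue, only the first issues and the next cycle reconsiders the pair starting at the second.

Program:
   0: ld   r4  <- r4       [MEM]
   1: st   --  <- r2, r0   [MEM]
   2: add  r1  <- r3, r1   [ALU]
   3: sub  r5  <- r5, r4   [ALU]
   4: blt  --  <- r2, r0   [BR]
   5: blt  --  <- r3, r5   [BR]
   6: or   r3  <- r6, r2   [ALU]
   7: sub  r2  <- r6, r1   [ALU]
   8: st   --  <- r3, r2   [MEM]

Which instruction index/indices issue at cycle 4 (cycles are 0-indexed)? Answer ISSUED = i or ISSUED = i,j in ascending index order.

ISSUED = 7

#0 head=0: ld i0 no-port MEM/MEM
#1 head=1: st;add i1+i2 dual
#2 head=3: sub;blt i3+i4 dual
#3 head=5: blt;or i5+i6 dual
#4 head=7: sub i7 RAW r2
#5 head=8: st i8 tail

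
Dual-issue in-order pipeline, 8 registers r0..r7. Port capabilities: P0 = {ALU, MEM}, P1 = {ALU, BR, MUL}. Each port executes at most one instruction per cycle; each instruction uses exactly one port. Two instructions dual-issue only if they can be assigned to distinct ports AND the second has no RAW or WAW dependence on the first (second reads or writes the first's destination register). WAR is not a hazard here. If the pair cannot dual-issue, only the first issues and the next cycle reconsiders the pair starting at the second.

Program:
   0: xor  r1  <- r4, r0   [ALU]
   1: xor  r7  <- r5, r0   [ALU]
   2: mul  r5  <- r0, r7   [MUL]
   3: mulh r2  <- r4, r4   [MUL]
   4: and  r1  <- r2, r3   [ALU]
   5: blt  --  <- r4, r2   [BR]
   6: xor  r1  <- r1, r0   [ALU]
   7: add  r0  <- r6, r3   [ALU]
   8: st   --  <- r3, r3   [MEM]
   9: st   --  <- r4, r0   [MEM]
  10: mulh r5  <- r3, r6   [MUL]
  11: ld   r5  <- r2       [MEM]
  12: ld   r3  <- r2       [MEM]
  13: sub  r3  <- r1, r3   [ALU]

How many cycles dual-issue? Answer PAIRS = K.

PAIRS = 4

c0: i0/i1 xor.ALU/xor.ALU  pair
c1: i2 mul.MUL  no-port MUL/MUL
c2: i3 mulh.MUL  RAW r2
c3: i4/i5 and.ALU/blt.BR  pair
c4: i6/i7 xor.ALU/add.ALU  pair
c5: i8 st.MEM  no-port MEM/MEM
c6: i9/i10 st.MEM/mulh.MUL  pair
c7: i11 ld.MEM  no-port MEM/MEM
c8: i12 ld.MEM  RAW+WAW r3
c9: i13 sub.ALU  tail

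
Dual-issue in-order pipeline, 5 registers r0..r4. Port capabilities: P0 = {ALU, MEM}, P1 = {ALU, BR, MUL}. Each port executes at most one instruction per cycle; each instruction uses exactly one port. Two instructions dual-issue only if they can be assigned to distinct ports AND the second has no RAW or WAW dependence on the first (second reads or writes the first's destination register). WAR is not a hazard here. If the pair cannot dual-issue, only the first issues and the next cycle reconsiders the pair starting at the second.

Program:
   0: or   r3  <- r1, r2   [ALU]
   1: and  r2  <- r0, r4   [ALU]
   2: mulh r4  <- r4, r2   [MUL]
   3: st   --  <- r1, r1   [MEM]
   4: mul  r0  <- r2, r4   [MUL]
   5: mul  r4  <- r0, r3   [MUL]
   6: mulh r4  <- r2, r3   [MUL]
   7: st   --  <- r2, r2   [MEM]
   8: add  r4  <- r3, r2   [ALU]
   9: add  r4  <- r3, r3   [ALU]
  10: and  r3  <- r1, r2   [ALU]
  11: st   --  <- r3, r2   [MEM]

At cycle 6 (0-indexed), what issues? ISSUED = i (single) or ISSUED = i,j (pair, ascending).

ISSUED = 9,10

c0: i0/i1 or and  dual
c1: i2/i3 mulh st  dual
c2: i4 mul  no-port MUL/MUL
c3: i5 mul  no-port MUL/MUL
c4: i6/i7 mulh st  dual
c5: i8 add  WAW r4
c6: i9/i10 add and  dual
c7: i11 st  tail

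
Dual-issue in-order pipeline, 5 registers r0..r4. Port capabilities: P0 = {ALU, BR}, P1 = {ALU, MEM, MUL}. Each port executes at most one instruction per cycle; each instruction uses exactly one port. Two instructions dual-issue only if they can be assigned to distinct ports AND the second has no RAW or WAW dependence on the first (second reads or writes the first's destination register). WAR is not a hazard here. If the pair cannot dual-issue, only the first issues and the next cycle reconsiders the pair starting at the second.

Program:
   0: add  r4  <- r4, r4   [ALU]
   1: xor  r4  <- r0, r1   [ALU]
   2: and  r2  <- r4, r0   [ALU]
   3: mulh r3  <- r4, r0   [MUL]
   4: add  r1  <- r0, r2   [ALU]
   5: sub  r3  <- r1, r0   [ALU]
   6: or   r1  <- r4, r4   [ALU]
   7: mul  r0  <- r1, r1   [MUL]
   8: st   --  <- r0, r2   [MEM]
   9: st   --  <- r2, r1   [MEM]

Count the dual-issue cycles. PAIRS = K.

t=0 i0:add.ALU ; WAW r4
t=1 i1:xor.ALU ; RAW r4
t=2 i2,i3:and.ALU mulh.MUL ; dual
t=3 i4:add.ALU ; RAW r1
t=4 i5,i6:sub.ALU or.ALU ; dual
t=5 i7:mul.MUL ; no-port MUL/MEM
t=6 i8:st.MEM ; no-port MEM/MEM
t=7 i9:st.MEM ; tail

PAIRS = 2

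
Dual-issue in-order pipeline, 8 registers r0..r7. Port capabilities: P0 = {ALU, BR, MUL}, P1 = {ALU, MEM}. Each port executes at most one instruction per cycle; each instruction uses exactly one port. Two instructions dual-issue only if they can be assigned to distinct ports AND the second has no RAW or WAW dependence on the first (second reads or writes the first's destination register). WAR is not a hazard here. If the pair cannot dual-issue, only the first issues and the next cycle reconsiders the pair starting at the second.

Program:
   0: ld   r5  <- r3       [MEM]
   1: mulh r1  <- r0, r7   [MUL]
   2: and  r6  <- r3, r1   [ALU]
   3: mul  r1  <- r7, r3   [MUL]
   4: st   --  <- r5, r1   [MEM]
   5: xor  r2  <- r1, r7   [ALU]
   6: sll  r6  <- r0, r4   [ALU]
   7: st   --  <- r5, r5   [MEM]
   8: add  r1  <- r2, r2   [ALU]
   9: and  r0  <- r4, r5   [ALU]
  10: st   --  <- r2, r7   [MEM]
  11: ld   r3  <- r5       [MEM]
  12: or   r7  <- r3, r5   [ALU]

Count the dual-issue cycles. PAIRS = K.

PAIRS = 5

#0 head=0: ld.MEM;mulh.MUL i0/i1 dual
#1 head=2: and.ALU;mul.MUL i2/i3 dual
#2 head=4: st.MEM;xor.ALU i4/i5 dual
#3 head=6: sll.ALU;st.MEM i6/i7 dual
#4 head=8: add.ALU;and.ALU i8/i9 dual
#5 head=10: st.MEM i10 no-port MEM/MEM
#6 head=11: ld.MEM i11 RAW r3
#7 head=12: or.ALU i12 tail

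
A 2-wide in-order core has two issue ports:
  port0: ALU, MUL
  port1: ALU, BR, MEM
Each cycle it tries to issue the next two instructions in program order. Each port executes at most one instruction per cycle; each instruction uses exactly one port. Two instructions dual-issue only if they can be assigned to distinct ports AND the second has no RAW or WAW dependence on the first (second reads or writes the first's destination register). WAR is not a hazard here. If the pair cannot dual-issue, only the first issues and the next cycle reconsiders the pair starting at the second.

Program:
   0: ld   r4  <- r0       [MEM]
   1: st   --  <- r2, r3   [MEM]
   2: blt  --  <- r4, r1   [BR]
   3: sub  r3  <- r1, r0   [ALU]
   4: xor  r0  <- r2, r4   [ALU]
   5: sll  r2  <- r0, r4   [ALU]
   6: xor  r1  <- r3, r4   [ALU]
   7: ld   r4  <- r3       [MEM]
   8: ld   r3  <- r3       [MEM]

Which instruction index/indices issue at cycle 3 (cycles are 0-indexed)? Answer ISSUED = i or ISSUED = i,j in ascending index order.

  cy0 -> i0 (ld.MEM) no-port MEM/MEM
  cy1 -> i1 (st.MEM) no-port MEM/BR
  cy2 -> i2&i3 (blt.BR+sub.ALU) dual
  cy3 -> i4 (xor.ALU) RAW r0
  cy4 -> i5&i6 (sll.ALU+xor.ALU) dual
  cy5 -> i7 (ld.MEM) no-port MEM/MEM
  cy6 -> i8 (ld.MEM) tail

ISSUED = 4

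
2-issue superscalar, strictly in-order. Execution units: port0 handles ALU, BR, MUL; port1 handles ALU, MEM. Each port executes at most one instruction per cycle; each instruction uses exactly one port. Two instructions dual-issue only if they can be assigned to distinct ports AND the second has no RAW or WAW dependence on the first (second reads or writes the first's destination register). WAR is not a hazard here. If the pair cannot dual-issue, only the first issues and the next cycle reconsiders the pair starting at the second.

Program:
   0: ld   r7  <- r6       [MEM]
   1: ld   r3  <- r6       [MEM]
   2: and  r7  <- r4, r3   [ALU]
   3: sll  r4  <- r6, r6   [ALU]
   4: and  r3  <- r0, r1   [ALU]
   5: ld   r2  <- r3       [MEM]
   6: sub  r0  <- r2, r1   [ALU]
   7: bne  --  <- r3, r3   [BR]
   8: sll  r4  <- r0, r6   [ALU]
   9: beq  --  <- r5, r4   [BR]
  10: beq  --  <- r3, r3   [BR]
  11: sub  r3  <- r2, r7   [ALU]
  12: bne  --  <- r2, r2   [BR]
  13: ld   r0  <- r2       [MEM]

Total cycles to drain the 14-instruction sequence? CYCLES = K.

CYCLES = 10

t=0 i0:ld.MEM ; no-port MEM/MEM
t=1 i1:ld.MEM ; RAW r3
t=2 i2+i3:and.ALU+sll.ALU ; 2-wide
t=3 i4:and.ALU ; RAW r3
t=4 i5:ld.MEM ; RAW r2
t=5 i6+i7:sub.ALU+bne.BR ; 2-wide
t=6 i8:sll.ALU ; RAW r4
t=7 i9:beq.BR ; no-port BR/BR
t=8 i10+i11:beq.BR+sub.ALU ; 2-wide
t=9 i12+i13:bne.BR+ld.MEM ; 2-wide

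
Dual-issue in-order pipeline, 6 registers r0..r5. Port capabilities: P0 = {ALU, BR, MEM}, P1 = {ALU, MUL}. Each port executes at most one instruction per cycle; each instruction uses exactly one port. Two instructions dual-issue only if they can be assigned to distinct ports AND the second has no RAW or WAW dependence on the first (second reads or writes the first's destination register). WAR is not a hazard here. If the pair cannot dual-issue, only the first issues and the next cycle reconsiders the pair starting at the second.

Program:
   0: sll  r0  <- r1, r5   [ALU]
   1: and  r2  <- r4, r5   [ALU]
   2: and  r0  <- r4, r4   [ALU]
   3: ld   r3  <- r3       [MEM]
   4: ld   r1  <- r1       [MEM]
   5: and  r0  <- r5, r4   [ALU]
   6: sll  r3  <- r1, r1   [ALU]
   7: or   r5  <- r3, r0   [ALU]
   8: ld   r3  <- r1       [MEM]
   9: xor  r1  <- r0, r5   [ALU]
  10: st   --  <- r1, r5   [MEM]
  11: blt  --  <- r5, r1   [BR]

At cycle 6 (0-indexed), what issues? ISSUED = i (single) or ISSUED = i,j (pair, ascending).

ISSUED = 10

t=0 i0+i1:sll.ALU and.ALU ; 2-wide
t=1 i2+i3:and.ALU ld.MEM ; 2-wide
t=2 i4+i5:ld.MEM and.ALU ; 2-wide
t=3 i6:sll.ALU ; RAW r3
t=4 i7+i8:or.ALU ld.MEM ; 2-wide
t=5 i9:xor.ALU ; RAW r1
t=6 i10:st.MEM ; no-port MEM/BR
t=7 i11:blt.BR ; tail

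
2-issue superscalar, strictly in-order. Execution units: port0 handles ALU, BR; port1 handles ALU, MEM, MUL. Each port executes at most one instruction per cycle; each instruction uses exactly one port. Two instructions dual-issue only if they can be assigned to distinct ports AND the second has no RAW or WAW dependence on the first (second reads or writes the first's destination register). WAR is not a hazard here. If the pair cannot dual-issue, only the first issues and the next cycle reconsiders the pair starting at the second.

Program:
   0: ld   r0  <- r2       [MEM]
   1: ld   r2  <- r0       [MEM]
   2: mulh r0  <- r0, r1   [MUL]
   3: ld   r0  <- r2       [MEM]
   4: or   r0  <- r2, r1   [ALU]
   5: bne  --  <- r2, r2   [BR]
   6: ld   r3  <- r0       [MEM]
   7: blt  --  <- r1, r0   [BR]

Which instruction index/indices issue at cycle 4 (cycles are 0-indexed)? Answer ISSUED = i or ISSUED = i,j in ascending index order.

[0] i0  ld  -- no-port MEM/MEM
[1] i1  ld  -- no-port MEM/MUL
[2] i2  mulh  -- no-port MUL/MEM
[3] i3  ld  -- WAW r0
[4] i4/i5  or/bne  -- dual
[5] i6/i7  ld/blt  -- dual

ISSUED = 4,5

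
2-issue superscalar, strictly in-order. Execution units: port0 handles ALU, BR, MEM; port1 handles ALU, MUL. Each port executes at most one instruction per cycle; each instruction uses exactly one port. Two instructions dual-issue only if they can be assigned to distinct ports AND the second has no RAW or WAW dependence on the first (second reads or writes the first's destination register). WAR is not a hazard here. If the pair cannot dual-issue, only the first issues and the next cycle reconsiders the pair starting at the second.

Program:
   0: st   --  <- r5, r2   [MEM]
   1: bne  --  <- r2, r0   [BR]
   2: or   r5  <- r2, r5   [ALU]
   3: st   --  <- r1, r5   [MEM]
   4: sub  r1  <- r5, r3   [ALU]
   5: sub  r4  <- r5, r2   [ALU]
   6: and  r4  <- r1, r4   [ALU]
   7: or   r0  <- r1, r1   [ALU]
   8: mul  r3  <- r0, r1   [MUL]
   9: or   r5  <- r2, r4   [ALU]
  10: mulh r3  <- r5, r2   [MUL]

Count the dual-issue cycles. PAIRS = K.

PAIRS = 4

c0: i0 st.MEM  no-port MEM/BR
c1: i1+i2 bne.BR/or.ALU  2-wide
c2: i3+i4 st.MEM/sub.ALU  2-wide
c3: i5 sub.ALU  RAW+WAW r4
c4: i6+i7 and.ALU/or.ALU  2-wide
c5: i8+i9 mul.MUL/or.ALU  2-wide
c6: i10 mulh.MUL  tail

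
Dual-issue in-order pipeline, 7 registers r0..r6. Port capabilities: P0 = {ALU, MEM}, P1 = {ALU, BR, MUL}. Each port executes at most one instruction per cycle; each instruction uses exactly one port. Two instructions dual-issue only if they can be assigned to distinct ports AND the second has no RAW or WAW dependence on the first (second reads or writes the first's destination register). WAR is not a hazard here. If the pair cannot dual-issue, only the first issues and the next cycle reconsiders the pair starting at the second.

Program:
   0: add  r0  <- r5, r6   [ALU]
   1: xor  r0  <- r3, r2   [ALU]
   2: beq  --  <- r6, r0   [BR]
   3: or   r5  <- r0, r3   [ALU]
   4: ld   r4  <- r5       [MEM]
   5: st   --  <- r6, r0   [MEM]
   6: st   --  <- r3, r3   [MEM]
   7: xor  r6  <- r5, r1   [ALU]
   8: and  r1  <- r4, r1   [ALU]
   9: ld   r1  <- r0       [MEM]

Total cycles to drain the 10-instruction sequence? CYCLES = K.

CYCLES = 8

[0] i0  add.ALU  -- WAW r0
[1] i1  xor.ALU  -- RAW r0
[2] i2+i3  beq.BR;or.ALU  -- 2-wide
[3] i4  ld.MEM  -- no-port MEM/MEM
[4] i5  st.MEM  -- no-port MEM/MEM
[5] i6+i7  st.MEM;xor.ALU  -- 2-wide
[6] i8  and.ALU  -- WAW r1
[7] i9  ld.MEM  -- tail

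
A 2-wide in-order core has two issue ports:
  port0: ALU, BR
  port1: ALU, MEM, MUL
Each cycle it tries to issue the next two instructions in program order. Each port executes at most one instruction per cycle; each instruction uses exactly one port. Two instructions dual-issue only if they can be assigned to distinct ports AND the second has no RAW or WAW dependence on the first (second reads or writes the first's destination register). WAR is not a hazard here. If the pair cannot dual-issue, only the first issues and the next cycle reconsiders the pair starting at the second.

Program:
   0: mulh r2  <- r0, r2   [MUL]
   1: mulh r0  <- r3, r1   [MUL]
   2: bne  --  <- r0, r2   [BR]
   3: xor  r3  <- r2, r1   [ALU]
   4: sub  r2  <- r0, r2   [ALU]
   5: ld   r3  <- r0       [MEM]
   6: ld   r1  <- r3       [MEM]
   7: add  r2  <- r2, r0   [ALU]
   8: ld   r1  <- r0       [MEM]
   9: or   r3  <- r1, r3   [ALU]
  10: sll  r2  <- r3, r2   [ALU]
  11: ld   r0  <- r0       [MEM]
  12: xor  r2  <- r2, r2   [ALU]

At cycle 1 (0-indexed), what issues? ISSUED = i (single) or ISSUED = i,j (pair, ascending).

c0: i0 mulh  no-port MUL/MUL
c1: i1 mulh  RAW r0
c2: i2/i3 bne;xor  2-wide
c3: i4/i5 sub;ld  2-wide
c4: i6/i7 ld;add  2-wide
c5: i8 ld  RAW r1
c6: i9 or  RAW r3
c7: i10/i11 sll;ld  2-wide
c8: i12 xor  tail

ISSUED = 1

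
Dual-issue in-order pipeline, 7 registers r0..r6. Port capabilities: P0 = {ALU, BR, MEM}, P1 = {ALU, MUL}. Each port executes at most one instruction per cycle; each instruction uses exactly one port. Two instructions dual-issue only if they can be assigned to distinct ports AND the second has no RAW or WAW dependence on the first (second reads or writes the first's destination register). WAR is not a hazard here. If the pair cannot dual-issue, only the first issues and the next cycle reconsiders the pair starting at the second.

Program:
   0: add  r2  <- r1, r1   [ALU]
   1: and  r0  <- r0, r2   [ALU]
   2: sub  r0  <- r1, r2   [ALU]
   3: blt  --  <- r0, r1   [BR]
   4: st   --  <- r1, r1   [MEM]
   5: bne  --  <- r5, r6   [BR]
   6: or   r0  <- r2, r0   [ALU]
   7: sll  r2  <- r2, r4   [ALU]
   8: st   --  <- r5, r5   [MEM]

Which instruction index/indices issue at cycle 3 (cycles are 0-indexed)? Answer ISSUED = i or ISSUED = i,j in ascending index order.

[0] i0  add  -- RAW r2
[1] i1  and  -- WAW r0
[2] i2  sub  -- RAW r0
[3] i3  blt  -- no-port BR/MEM
[4] i4  st  -- no-port MEM/BR
[5] i5,i6  bne;or  -- pair
[6] i7,i8  sll;st  -- pair

ISSUED = 3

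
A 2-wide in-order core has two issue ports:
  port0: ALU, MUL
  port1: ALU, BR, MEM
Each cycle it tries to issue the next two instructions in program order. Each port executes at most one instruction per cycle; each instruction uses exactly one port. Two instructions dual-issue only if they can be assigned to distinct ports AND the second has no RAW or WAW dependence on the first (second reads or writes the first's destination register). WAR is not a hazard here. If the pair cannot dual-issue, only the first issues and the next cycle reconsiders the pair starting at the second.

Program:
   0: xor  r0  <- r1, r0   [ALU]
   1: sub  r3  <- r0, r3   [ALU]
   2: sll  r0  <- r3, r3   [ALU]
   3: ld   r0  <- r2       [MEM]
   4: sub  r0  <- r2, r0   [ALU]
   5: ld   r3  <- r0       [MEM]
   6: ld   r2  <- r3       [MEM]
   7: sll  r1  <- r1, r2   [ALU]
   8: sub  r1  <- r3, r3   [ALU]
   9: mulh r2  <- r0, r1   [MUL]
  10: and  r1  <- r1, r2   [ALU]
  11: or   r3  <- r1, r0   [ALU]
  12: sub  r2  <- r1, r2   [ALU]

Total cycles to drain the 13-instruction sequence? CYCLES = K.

0. xor @i0  | RAW r0
1. sub @i1  | RAW r3
2. sll @i2  | WAW r0
3. ld @i3  | RAW+WAW r0
4. sub @i4  | RAW r0
5. ld @i5  | no-port MEM/MEM
6. ld @i6  | RAW r2
7. sll @i7  | WAW r1
8. sub @i8  | RAW r1
9. mulh @i9  | RAW r2
10. and @i10  | RAW r1
11. or sub @i11,i12  | 2-wide

CYCLES = 12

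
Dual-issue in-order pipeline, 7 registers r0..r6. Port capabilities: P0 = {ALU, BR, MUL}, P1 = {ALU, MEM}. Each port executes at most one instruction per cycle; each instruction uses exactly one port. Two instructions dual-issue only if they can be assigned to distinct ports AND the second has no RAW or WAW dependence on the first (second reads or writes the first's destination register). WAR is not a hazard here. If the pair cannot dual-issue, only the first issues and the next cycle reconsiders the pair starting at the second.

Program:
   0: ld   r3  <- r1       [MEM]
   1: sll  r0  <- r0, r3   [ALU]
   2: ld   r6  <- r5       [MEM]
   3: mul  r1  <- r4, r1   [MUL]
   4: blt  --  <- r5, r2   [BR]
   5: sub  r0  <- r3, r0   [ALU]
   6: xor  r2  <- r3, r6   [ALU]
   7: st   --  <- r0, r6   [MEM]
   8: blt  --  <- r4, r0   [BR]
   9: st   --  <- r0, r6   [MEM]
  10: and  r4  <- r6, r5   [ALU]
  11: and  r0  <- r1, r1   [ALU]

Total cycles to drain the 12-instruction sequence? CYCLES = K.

CYCLES = 7

0. ld.MEM @i0  | RAW r3
1. sll.ALU+ld.MEM @i1+i2  | pair
2. mul.MUL @i3  | no-port MUL/BR
3. blt.BR+sub.ALU @i4+i5  | pair
4. xor.ALU+st.MEM @i6+i7  | pair
5. blt.BR+st.MEM @i8+i9  | pair
6. and.ALU+and.ALU @i10+i11  | pair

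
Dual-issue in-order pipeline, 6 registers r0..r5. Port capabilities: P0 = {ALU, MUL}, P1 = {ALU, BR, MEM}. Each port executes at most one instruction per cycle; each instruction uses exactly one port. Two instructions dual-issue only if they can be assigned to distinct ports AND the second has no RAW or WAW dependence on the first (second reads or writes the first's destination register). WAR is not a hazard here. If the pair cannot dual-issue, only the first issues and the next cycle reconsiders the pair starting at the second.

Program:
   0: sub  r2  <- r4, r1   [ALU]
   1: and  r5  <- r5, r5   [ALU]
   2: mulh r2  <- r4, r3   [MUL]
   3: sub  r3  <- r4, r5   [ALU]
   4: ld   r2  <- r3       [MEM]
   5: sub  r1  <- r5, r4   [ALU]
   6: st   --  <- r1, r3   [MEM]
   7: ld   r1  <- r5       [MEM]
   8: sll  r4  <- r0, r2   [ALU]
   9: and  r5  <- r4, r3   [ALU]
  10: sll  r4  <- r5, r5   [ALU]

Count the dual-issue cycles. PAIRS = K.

t=0 i0/i1:sub;and ; 2-wide
t=1 i2/i3:mulh;sub ; 2-wide
t=2 i4/i5:ld;sub ; 2-wide
t=3 i6:st ; no-port MEM/MEM
t=4 i7/i8:ld;sll ; 2-wide
t=5 i9:and ; RAW r5
t=6 i10:sll ; tail

PAIRS = 4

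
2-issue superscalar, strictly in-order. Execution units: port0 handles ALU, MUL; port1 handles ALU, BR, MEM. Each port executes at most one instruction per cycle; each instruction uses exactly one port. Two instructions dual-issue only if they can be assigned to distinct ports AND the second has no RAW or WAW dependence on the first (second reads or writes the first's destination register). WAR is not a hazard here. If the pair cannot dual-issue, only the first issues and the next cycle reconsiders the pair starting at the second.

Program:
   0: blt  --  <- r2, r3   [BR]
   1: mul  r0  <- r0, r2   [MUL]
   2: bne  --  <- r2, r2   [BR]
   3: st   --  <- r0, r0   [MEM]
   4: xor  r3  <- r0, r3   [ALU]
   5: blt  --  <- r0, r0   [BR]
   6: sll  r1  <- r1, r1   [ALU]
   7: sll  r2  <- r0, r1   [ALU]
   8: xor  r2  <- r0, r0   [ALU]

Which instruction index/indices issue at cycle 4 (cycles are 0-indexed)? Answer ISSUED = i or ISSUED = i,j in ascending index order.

t=0 i0&i1:blt.BR/mul.MUL ; pair
t=1 i2:bne.BR ; no-port BR/MEM
t=2 i3&i4:st.MEM/xor.ALU ; pair
t=3 i5&i6:blt.BR/sll.ALU ; pair
t=4 i7:sll.ALU ; WAW r2
t=5 i8:xor.ALU ; tail

ISSUED = 7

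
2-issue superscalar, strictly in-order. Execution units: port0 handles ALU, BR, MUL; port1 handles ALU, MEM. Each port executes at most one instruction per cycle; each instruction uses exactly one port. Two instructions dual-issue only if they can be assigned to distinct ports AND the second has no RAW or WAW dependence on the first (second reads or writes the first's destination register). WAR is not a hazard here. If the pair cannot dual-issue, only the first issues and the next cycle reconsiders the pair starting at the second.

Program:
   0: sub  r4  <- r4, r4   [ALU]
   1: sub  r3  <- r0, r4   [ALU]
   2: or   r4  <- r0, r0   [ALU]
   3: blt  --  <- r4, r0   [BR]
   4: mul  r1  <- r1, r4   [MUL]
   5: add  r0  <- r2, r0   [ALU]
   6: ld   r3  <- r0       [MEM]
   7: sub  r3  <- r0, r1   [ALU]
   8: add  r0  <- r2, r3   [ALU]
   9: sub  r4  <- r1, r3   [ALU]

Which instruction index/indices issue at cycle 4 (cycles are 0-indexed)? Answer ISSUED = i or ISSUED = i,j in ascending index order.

[0] i0  sub.ALU  -- RAW r4
[1] i1/i2  sub.ALU;or.ALU  -- 2-wide
[2] i3  blt.BR  -- no-port BR/MUL
[3] i4/i5  mul.MUL;add.ALU  -- 2-wide
[4] i6  ld.MEM  -- WAW r3
[5] i7  sub.ALU  -- RAW r3
[6] i8/i9  add.ALU;sub.ALU  -- 2-wide

ISSUED = 6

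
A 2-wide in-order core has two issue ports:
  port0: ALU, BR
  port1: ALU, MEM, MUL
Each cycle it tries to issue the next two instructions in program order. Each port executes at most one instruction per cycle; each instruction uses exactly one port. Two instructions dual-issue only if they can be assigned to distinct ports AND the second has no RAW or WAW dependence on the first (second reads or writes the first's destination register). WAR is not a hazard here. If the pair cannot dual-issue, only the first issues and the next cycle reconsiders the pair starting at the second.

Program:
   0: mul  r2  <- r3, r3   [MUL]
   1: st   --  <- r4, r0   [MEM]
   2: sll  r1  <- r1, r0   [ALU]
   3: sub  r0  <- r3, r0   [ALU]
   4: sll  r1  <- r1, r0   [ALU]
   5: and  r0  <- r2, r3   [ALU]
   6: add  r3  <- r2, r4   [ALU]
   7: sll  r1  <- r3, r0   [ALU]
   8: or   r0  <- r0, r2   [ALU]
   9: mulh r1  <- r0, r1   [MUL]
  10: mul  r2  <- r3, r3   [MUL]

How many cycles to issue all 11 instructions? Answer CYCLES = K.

CYCLES = 8

0. mul.MUL @i0  | no-port MUL/MEM
1. st.MEM+sll.ALU @i1/i2  | 2-wide
2. sub.ALU @i3  | RAW r0
3. sll.ALU+and.ALU @i4/i5  | 2-wide
4. add.ALU @i6  | RAW r3
5. sll.ALU+or.ALU @i7/i8  | 2-wide
6. mulh.MUL @i9  | no-port MUL/MUL
7. mul.MUL @i10  | tail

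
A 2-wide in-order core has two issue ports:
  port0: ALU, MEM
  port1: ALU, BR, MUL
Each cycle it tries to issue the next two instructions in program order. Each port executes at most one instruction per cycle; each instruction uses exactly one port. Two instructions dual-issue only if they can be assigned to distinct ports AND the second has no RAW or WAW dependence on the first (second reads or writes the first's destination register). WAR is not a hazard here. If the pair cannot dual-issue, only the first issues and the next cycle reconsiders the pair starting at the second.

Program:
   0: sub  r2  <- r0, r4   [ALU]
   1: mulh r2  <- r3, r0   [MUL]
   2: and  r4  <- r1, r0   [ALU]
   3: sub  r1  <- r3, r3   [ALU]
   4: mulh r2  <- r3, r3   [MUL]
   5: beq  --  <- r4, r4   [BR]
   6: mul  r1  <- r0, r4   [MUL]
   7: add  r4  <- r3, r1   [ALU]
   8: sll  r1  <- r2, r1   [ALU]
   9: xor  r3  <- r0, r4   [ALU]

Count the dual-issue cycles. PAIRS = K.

PAIRS = 3

  cy0 -> i0 (sub.ALU) WAW r2
  cy1 -> i1&i2 (mulh.MUL;and.ALU) pair
  cy2 -> i3&i4 (sub.ALU;mulh.MUL) pair
  cy3 -> i5 (beq.BR) no-port BR/MUL
  cy4 -> i6 (mul.MUL) RAW r1
  cy5 -> i7&i8 (add.ALU;sll.ALU) pair
  cy6 -> i9 (xor.ALU) tail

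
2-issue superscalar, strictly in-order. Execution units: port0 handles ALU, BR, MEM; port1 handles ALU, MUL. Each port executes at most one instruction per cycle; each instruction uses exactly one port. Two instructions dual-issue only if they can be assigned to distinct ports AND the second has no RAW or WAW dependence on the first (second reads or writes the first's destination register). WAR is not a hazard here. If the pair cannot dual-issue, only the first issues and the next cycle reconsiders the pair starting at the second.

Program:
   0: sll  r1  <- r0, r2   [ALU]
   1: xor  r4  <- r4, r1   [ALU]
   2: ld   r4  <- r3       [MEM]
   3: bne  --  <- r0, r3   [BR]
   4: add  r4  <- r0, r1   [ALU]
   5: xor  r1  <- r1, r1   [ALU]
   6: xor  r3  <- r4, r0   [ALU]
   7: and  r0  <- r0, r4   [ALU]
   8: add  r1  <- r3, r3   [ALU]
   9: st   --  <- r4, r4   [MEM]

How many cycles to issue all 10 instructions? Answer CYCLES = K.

CYCLES = 7

  cy0 -> i0 (sll) RAW r1
  cy1 -> i1 (xor) WAW r4
  cy2 -> i2 (ld) no-port MEM/BR
  cy3 -> i3,i4 (bne+add) dual
  cy4 -> i5,i6 (xor+xor) dual
  cy5 -> i7,i8 (and+add) dual
  cy6 -> i9 (st) tail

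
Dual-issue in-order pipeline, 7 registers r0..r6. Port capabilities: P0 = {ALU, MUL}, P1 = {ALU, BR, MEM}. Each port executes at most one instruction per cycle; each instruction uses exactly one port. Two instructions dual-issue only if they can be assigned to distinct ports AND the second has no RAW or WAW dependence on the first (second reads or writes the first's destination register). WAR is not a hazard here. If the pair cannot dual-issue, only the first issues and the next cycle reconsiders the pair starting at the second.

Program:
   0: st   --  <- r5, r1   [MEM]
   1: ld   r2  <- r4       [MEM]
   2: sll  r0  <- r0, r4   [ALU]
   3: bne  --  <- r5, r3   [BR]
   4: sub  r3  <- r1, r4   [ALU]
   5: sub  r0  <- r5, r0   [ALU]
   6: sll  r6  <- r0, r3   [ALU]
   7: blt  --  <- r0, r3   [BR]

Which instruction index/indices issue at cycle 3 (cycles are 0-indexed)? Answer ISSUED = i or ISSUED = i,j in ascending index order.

ISSUED = 5

  cy0 -> i0 (st) no-port MEM/MEM
  cy1 -> i1&i2 (ld;sll) 2-wide
  cy2 -> i3&i4 (bne;sub) 2-wide
  cy3 -> i5 (sub) RAW r0
  cy4 -> i6&i7 (sll;blt) 2-wide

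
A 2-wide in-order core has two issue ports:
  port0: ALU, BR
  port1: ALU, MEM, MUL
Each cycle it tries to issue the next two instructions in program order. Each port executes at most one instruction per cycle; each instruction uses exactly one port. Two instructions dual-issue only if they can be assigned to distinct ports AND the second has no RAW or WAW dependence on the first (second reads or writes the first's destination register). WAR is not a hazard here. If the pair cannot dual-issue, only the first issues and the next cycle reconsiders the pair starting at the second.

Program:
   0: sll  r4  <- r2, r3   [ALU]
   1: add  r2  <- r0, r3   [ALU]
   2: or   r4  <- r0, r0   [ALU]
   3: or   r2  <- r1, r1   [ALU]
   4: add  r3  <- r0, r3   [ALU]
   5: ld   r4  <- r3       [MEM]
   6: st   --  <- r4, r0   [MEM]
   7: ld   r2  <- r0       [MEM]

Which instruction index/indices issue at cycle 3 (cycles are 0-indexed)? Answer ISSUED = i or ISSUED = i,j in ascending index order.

ISSUED = 5

t=0 i0&i1:sll.ALU add.ALU ; pair
t=1 i2&i3:or.ALU or.ALU ; pair
t=2 i4:add.ALU ; RAW r3
t=3 i5:ld.MEM ; no-port MEM/MEM
t=4 i6:st.MEM ; no-port MEM/MEM
t=5 i7:ld.MEM ; tail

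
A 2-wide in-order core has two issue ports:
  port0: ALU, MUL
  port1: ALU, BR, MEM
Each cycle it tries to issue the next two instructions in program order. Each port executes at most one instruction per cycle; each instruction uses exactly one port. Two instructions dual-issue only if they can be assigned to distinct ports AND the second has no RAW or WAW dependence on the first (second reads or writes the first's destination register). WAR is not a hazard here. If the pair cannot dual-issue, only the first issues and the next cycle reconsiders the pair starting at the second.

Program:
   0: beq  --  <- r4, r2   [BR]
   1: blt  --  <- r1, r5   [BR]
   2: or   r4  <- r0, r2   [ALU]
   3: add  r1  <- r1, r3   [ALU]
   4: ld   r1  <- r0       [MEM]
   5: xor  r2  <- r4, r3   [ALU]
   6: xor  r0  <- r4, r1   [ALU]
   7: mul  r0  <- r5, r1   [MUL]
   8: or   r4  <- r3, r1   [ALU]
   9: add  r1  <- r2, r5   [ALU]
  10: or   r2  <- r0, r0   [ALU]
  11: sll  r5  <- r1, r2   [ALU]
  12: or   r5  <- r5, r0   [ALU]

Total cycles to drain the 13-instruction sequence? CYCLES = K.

#0 head=0: beq.BR i0 no-port BR/BR
#1 head=1: blt.BR;or.ALU i1,i2 pair
#2 head=3: add.ALU i3 WAW r1
#3 head=4: ld.MEM;xor.ALU i4,i5 pair
#4 head=6: xor.ALU i6 WAW r0
#5 head=7: mul.MUL;or.ALU i7,i8 pair
#6 head=9: add.ALU;or.ALU i9,i10 pair
#7 head=11: sll.ALU i11 RAW+WAW r5
#8 head=12: or.ALU i12 tail

CYCLES = 9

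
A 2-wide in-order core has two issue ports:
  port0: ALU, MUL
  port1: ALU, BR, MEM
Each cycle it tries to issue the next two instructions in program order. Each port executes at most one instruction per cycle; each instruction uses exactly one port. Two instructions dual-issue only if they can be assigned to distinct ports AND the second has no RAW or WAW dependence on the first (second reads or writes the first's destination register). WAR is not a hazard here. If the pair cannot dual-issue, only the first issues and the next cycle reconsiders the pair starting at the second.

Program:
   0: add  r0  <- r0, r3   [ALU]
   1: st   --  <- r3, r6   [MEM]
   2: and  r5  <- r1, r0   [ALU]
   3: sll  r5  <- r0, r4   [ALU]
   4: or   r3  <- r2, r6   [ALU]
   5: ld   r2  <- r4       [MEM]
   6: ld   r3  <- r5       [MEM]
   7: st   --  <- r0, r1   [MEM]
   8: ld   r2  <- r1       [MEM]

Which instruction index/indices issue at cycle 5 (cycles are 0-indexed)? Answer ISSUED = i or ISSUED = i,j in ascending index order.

ISSUED = 7

  cy0 -> i0+i1 (add/st) dual
  cy1 -> i2 (and) WAW r5
  cy2 -> i3+i4 (sll/or) dual
  cy3 -> i5 (ld) no-port MEM/MEM
  cy4 -> i6 (ld) no-port MEM/MEM
  cy5 -> i7 (st) no-port MEM/MEM
  cy6 -> i8 (ld) tail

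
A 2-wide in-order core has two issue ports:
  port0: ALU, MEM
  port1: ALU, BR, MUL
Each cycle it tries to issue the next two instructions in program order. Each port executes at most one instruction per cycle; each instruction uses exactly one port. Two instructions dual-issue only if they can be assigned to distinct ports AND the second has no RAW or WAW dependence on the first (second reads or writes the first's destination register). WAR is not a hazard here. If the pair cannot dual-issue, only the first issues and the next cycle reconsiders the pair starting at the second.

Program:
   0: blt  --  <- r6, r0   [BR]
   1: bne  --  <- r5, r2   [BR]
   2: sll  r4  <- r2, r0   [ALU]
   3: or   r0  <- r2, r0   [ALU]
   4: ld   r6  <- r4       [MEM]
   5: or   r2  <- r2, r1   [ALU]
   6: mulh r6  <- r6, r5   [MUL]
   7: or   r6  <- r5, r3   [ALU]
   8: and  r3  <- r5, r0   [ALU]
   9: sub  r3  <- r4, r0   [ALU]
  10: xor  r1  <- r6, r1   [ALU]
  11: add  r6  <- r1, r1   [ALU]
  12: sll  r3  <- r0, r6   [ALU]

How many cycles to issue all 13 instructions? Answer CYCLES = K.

  cy0 -> i0 (blt.BR) no-port BR/BR
  cy1 -> i1&i2 (bne.BR+sll.ALU) 2-wide
  cy2 -> i3&i4 (or.ALU+ld.MEM) 2-wide
  cy3 -> i5&i6 (or.ALU+mulh.MUL) 2-wide
  cy4 -> i7&i8 (or.ALU+and.ALU) 2-wide
  cy5 -> i9&i10 (sub.ALU+xor.ALU) 2-wide
  cy6 -> i11 (add.ALU) RAW r6
  cy7 -> i12 (sll.ALU) tail

CYCLES = 8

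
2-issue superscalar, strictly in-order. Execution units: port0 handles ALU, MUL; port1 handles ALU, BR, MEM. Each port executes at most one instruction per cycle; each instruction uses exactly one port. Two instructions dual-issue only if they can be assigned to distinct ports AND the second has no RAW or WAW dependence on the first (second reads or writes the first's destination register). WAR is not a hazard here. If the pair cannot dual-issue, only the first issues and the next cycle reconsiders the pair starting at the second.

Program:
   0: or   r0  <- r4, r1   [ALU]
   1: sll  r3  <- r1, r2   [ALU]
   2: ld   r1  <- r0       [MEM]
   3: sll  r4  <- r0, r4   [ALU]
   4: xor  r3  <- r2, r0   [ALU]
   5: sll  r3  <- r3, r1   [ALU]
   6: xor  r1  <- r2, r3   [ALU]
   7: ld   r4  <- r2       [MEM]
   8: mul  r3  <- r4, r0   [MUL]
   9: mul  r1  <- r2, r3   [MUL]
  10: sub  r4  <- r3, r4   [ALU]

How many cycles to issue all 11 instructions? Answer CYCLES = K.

CYCLES = 7

#0 head=0: or.ALU+sll.ALU i0,i1 dual
#1 head=2: ld.MEM+sll.ALU i2,i3 dual
#2 head=4: xor.ALU i4 RAW+WAW r3
#3 head=5: sll.ALU i5 RAW r3
#4 head=6: xor.ALU+ld.MEM i6,i7 dual
#5 head=8: mul.MUL i8 no-port MUL/MUL
#6 head=9: mul.MUL+sub.ALU i9,i10 dual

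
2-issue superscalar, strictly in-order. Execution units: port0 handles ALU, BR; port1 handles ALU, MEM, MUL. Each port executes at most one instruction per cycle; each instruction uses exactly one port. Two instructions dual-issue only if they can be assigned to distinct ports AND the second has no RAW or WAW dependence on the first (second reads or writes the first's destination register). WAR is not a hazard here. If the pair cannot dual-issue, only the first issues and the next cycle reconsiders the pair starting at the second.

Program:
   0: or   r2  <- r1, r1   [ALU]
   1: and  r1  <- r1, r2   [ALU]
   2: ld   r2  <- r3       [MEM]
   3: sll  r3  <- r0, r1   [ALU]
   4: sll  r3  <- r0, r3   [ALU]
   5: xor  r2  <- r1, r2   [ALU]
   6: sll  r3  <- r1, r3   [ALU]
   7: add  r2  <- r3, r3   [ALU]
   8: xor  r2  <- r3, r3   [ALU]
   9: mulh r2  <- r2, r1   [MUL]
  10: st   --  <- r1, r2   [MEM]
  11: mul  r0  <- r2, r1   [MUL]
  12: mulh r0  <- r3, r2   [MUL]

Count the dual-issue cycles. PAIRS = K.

c0: i0 or.ALU  RAW r2
c1: i1/i2 and.ALU;ld.MEM  dual
c2: i3 sll.ALU  RAW+WAW r3
c3: i4/i5 sll.ALU;xor.ALU  dual
c4: i6 sll.ALU  RAW r3
c5: i7 add.ALU  WAW r2
c6: i8 xor.ALU  RAW+WAW r2
c7: i9 mulh.MUL  no-port MUL/MEM
c8: i10 st.MEM  no-port MEM/MUL
c9: i11 mul.MUL  no-port MUL/MUL
c10: i12 mulh.MUL  tail

PAIRS = 2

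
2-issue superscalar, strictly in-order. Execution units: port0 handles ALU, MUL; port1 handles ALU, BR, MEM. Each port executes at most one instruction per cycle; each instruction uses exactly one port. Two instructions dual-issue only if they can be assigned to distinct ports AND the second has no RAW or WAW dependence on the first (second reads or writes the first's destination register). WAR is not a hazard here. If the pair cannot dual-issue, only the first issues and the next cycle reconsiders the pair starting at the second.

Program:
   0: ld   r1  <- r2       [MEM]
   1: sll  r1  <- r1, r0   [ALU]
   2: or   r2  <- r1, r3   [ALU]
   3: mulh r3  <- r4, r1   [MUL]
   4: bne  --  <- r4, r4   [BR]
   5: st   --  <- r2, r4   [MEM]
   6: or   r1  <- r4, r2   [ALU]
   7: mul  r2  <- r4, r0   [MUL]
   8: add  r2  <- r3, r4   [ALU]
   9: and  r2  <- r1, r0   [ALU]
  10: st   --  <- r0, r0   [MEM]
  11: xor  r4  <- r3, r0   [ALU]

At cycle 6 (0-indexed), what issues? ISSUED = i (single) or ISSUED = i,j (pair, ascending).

  cy0 -> i0 (ld) RAW+WAW r1
  cy1 -> i1 (sll) RAW r1
  cy2 -> i2+i3 (or;mulh) pair
  cy3 -> i4 (bne) no-port BR/MEM
  cy4 -> i5+i6 (st;or) pair
  cy5 -> i7 (mul) WAW r2
  cy6 -> i8 (add) WAW r2
  cy7 -> i9+i10 (and;st) pair
  cy8 -> i11 (xor) tail

ISSUED = 8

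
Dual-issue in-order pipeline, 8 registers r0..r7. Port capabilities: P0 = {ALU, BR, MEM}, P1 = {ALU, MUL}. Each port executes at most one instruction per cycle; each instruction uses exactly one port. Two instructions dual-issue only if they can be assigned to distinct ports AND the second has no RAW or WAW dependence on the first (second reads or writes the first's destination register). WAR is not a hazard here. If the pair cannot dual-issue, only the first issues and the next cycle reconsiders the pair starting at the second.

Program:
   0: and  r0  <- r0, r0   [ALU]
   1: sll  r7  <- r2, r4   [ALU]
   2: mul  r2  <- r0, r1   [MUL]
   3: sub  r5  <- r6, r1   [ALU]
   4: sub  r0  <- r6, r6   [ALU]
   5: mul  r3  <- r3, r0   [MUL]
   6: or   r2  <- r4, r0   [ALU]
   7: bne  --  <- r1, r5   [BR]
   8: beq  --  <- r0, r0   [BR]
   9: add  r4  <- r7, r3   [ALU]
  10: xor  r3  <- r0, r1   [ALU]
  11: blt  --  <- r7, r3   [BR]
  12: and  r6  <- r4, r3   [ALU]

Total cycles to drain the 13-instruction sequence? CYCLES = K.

#0 head=0: and;sll i0/i1 2-wide
#1 head=2: mul;sub i2/i3 2-wide
#2 head=4: sub i4 RAW r0
#3 head=5: mul;or i5/i6 2-wide
#4 head=7: bne i7 no-port BR/BR
#5 head=8: beq;add i8/i9 2-wide
#6 head=10: xor i10 RAW r3
#7 head=11: blt;and i11/i12 2-wide

CYCLES = 8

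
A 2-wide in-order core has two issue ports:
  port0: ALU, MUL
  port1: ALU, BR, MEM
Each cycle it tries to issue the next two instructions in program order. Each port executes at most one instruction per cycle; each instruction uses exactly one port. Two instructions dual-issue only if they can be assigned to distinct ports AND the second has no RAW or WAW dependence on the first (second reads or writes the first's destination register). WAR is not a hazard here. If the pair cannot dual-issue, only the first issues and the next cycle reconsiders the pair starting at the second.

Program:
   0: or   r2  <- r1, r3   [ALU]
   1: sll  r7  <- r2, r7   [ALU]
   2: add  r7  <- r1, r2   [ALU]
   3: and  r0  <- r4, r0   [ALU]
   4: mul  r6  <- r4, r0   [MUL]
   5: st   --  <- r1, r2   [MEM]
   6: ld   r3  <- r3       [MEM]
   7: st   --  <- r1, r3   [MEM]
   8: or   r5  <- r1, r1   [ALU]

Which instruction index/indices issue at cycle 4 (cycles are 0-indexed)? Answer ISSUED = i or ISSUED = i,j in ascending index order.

0. or.ALU @i0  | RAW r2
1. sll.ALU @i1  | WAW r7
2. add.ALU+and.ALU @i2+i3  | pair
3. mul.MUL+st.MEM @i4+i5  | pair
4. ld.MEM @i6  | no-port MEM/MEM
5. st.MEM+or.ALU @i7+i8  | pair

ISSUED = 6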